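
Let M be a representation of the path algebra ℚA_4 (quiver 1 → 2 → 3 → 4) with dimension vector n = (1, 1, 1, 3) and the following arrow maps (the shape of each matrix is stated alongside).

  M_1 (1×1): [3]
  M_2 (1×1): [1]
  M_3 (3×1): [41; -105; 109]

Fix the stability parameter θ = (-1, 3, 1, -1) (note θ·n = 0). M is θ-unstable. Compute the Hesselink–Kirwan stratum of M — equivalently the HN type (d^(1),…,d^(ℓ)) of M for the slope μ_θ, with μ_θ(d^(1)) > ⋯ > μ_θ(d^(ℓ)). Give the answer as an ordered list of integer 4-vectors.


Via rank(M_{q-1}∘⋯∘M_p): M ≅ I[1,4], I[4,4]^2.
μ_θ-semistable layers: μ^(1)=1; μ^(2)=-1

((0, 1, 1, 1); (1, 0, 0, 2))


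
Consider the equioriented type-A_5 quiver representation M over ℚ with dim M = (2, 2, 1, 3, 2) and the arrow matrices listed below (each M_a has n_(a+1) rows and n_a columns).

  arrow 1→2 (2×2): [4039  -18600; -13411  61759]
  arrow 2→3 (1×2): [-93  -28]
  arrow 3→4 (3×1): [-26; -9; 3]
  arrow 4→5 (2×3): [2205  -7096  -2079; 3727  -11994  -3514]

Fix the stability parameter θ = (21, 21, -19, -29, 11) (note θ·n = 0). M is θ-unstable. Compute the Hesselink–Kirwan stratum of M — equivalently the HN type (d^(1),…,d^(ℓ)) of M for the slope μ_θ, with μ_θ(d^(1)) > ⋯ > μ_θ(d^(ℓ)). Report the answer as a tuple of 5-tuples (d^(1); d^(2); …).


Barcode: M ≅ I[1,2], I[1,5], I[4,4], I[4,5]. HN layers by μ_θ (4 steps, strictly decreasing):
  μ^(1)=21; μ^(2)=11; μ^(3)=-3/2; μ^(4)=-29

((1, 1, 0, 0, 0); (0, 0, 0, 0, 2); (1, 1, 1, 1, 0); (0, 0, 0, 2, 0))


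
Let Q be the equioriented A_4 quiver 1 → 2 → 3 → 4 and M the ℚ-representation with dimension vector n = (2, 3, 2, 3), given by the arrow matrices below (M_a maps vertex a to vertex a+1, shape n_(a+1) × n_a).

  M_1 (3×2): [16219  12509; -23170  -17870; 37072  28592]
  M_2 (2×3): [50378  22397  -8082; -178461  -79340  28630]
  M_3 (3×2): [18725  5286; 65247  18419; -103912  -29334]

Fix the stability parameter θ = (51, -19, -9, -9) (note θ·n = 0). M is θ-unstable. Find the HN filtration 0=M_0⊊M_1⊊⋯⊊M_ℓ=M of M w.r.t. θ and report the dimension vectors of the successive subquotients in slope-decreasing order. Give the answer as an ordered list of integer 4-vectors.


Via rank(M_{q-1}∘⋯∘M_p): M ≅ I[1,1], I[1,4], I[2,2], I[2,4], I[4,4].
μ_θ-semistable layers: μ^(1)=51; μ^(2)=7/2; μ^(3)=-9; μ^(4)=-19

((1, 0, 0, 0); (1, 1, 1, 1); (0, 0, 1, 2); (0, 2, 0, 0))


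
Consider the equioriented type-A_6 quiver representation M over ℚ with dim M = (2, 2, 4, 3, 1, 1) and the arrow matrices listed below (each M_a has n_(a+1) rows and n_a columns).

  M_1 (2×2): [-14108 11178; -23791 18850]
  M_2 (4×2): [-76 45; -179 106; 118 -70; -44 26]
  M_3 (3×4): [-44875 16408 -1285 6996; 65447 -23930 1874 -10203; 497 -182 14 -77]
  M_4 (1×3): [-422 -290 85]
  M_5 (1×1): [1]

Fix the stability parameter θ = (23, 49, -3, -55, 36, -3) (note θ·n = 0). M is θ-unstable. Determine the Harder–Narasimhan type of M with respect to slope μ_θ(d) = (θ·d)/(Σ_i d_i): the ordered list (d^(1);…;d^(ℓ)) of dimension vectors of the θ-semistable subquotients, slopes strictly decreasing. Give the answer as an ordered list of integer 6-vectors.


Barcode: M ≅ I[1,3], I[1,6], I[3,3], I[3,4], I[4,4]. HN layers by μ_θ (6 steps, strictly decreasing):
  μ^(1)=23; μ^(2)=33/2; μ^(3)=7/2; μ^(4)=-3; μ^(5)=-29; μ^(6)=-55

((1, 1, 1, 0, 0, 0); (0, 0, 0, 0, 1, 1); (1, 1, 1, 1, 0, 0); (0, 0, 1, 0, 0, 0); (0, 0, 1, 1, 0, 0); (0, 0, 0, 1, 0, 0))


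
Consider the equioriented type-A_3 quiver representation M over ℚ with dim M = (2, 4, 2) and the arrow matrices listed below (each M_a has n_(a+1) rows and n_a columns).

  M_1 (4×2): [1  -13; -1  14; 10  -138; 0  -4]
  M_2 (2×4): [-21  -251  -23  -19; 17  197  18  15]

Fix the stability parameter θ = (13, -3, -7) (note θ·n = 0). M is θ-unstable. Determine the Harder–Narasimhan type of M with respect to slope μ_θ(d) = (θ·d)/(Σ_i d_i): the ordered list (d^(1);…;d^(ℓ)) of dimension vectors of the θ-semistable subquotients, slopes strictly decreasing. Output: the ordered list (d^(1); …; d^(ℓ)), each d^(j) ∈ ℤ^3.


Interval decomposition of M: I[1,2], I[1,3], I[2,2], I[2,3].
HN type (ℓ=4): μ^(1)=5; μ^(2)=1; μ^(3)=-3; μ^(4)=-5

((1, 1, 0); (1, 1, 1); (0, 1, 0); (0, 1, 1))


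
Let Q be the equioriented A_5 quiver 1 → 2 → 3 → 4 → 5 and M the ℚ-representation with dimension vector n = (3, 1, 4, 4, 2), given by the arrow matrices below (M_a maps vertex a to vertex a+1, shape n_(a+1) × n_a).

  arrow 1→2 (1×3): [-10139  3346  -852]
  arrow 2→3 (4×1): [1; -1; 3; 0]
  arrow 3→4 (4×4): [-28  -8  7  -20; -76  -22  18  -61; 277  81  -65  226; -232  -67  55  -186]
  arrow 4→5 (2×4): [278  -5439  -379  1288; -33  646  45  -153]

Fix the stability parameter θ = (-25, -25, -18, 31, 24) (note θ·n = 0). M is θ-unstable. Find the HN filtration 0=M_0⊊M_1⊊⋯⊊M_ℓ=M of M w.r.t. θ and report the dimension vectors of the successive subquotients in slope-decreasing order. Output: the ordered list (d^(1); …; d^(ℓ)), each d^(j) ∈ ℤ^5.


Barcode: M ≅ I[1,1]^2, I[1,5], I[3,4]^2, I[3,5]. HN layers by μ_θ (4 steps, strictly decreasing):
  μ^(1)=31; μ^(2)=55/2; μ^(3)=-18; μ^(4)=-25

((0, 0, 0, 2, 0); (0, 0, 0, 2, 2); (0, 0, 4, 0, 0); (3, 1, 0, 0, 0))


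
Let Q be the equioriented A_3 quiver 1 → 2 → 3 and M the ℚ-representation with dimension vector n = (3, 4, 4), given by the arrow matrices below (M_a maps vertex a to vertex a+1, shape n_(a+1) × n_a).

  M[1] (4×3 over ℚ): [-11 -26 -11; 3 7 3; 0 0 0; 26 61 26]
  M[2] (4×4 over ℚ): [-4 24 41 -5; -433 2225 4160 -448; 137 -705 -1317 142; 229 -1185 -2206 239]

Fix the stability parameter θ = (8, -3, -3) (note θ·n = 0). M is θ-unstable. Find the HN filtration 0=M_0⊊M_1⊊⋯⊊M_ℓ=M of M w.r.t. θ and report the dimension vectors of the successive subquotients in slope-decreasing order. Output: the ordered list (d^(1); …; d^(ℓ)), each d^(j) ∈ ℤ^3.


Interval decomposition of M: I[1,1], I[1,2], I[1,3], I[2,3]^2, I[3,3].
HN type (ℓ=4): μ^(1)=8; μ^(2)=5/2; μ^(3)=2/3; μ^(4)=-3

((1, 0, 0); (1, 1, 0); (1, 1, 1); (0, 2, 3))


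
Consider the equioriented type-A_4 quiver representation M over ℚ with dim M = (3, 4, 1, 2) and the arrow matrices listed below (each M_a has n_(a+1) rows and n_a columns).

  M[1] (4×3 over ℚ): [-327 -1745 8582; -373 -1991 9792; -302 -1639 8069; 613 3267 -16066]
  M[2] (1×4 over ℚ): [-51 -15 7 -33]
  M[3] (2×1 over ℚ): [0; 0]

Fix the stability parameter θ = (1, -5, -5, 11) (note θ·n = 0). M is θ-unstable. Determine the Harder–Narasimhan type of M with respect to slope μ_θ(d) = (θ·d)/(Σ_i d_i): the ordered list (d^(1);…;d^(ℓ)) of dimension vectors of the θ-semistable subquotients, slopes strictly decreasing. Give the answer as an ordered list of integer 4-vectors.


Interval decomposition of M: I[1,2]^2, I[1,3], I[2,2], I[4,4]^2.
HN type (ℓ=4): μ^(1)=11; μ^(2)=-2; μ^(3)=-3; μ^(4)=-5

((0, 0, 0, 2); (2, 2, 0, 0); (1, 1, 1, 0); (0, 1, 0, 0))


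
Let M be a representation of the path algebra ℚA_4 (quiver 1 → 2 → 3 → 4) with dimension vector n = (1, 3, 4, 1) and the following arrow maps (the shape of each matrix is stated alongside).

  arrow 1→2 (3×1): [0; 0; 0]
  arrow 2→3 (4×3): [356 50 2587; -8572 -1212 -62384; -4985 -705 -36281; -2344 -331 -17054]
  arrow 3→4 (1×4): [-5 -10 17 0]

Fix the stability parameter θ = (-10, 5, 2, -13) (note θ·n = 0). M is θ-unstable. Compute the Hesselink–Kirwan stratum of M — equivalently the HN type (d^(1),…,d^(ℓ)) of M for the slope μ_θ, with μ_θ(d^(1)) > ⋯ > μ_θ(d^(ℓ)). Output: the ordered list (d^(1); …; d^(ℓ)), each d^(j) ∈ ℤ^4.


Via rank(M_{q-1}∘⋯∘M_p): M ≅ I[1,1], I[2,3]^2, I[2,4], I[3,3].
μ_θ-semistable layers: μ^(1)=7/2; μ^(2)=2; μ^(3)=-2; μ^(4)=-10

((0, 2, 2, 0); (0, 0, 1, 0); (0, 1, 1, 1); (1, 0, 0, 0))


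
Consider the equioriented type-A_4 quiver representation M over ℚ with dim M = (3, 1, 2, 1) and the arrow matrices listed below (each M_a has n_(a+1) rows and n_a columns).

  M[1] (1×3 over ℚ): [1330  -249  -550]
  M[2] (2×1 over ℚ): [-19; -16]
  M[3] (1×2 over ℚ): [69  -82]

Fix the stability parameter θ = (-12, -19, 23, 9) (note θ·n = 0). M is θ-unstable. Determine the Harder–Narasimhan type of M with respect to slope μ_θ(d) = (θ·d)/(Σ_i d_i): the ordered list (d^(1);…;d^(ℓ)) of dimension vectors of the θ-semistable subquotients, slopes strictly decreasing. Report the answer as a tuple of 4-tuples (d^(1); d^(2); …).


Interval decomposition of M: I[1,1]^2, I[1,4], I[3,3].
HN type (ℓ=4): μ^(1)=23; μ^(2)=16; μ^(3)=-12; μ^(4)=-31/2

((0, 0, 1, 0); (0, 0, 1, 1); (2, 0, 0, 0); (1, 1, 0, 0))


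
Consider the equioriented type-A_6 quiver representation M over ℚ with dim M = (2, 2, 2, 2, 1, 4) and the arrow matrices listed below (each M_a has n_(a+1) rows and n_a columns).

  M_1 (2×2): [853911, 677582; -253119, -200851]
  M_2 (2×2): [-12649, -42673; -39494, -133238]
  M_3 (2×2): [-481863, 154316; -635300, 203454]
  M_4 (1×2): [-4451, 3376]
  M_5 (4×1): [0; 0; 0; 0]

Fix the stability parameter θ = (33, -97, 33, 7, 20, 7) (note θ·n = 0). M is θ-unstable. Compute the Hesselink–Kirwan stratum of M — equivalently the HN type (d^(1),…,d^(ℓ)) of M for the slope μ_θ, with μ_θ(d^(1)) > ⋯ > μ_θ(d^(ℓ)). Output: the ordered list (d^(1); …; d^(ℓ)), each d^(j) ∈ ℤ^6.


Barcode: M ≅ I[1,2], I[1,5], I[3,4], I[6,6]^4. HN layers by μ_θ (3 steps, strictly decreasing):
  μ^(1)=20; μ^(2)=7; μ^(3)=-32

((0, 0, 2, 2, 1, 0); (0, 0, 0, 0, 0, 4); (2, 2, 0, 0, 0, 0))


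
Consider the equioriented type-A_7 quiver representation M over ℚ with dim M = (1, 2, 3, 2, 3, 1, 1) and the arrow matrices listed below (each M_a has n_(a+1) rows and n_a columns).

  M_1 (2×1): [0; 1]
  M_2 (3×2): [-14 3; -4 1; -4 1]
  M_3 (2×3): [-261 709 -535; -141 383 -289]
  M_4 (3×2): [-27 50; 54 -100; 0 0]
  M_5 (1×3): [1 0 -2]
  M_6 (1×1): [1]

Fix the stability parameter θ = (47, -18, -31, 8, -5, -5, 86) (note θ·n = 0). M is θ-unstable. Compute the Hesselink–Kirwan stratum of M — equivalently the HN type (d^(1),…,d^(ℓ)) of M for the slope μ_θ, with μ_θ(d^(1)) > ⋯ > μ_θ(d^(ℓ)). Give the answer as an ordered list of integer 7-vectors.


Via rank(M_{q-1}∘⋯∘M_p): M ≅ I[1,7], I[2,3], I[3,4], I[5,5]^2.
μ_θ-semistable layers: μ^(1)=86; μ^(2)=8; μ^(3)=-2/3; μ^(4)=-5; μ^(5)=-49/2; μ^(6)=-31

((0, 0, 0, 0, 0, 0, 1); (0, 0, 0, 1, 0, 0, 0); (1, 1, 1, 1, 1, 1, 0); (0, 0, 0, 0, 2, 0, 0); (0, 1, 1, 0, 0, 0, 0); (0, 0, 1, 0, 0, 0, 0))


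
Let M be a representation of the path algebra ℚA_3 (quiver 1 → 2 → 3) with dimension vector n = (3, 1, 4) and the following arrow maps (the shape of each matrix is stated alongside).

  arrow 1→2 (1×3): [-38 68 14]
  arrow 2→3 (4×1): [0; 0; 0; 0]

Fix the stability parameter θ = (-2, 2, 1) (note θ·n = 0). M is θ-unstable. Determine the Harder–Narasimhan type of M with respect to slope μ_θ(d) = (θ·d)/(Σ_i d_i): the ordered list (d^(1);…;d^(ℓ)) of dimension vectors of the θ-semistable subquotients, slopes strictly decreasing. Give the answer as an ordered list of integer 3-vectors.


Via rank(M_{q-1}∘⋯∘M_p): M ≅ I[1,1]^2, I[1,2], I[3,3]^4.
μ_θ-semistable layers: μ^(1)=2; μ^(2)=1; μ^(3)=-2

((0, 1, 0); (0, 0, 4); (3, 0, 0))


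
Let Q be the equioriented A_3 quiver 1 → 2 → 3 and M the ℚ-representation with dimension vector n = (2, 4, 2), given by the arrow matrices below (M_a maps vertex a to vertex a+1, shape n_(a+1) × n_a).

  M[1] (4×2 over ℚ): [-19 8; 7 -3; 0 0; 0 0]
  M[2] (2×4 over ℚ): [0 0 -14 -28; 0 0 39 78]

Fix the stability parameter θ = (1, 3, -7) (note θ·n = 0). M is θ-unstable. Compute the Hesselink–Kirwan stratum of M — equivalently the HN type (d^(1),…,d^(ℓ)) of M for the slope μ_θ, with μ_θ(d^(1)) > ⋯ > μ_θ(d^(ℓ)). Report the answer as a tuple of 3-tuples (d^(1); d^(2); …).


Via rank(M_{q-1}∘⋯∘M_p): M ≅ I[1,2]^2, I[2,2], I[2,3], I[3,3].
μ_θ-semistable layers: μ^(1)=3; μ^(2)=1; μ^(3)=-2; μ^(4)=-7

((0, 3, 0); (2, 0, 0); (0, 1, 1); (0, 0, 1))


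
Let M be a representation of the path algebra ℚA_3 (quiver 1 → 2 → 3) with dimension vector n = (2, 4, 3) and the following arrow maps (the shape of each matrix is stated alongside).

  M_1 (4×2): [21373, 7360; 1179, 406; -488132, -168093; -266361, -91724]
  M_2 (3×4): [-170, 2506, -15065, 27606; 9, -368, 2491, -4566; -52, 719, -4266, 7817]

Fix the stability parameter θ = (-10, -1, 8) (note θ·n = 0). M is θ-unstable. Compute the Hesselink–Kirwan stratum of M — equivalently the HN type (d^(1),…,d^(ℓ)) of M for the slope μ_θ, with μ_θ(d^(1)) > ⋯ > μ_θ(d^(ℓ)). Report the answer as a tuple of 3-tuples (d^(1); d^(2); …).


Via rank(M_{q-1}∘⋯∘M_p): M ≅ I[1,3]^2, I[2,2], I[2,3].
μ_θ-semistable layers: μ^(1)=8; μ^(2)=-1; μ^(3)=-10

((0, 0, 3); (0, 4, 0); (2, 0, 0))


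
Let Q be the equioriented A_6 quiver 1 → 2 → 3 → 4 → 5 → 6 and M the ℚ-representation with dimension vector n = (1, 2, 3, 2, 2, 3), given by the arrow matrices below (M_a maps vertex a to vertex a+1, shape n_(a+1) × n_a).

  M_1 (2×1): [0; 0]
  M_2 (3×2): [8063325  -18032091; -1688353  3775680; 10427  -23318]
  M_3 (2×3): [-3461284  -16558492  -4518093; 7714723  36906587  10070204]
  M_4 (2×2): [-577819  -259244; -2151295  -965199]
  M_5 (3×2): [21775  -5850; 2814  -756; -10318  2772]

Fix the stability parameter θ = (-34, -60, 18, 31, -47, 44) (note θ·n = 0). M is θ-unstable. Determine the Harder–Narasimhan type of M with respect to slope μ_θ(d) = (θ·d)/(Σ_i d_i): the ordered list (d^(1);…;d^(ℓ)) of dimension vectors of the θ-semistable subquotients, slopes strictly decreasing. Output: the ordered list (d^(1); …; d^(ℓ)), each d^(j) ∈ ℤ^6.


Via rank(M_{q-1}∘⋯∘M_p): M ≅ I[1,1], I[2,5], I[2,6], I[3,3], I[6,6]^2.
μ_θ-semistable layers: μ^(1)=44; μ^(2)=18; μ^(3)=2/3; μ^(4)=-34; μ^(5)=-60

((0, 0, 0, 0, 0, 3); (0, 0, 1, 0, 0, 0); (0, 0, 2, 2, 2, 0); (1, 0, 0, 0, 0, 0); (0, 2, 0, 0, 0, 0))


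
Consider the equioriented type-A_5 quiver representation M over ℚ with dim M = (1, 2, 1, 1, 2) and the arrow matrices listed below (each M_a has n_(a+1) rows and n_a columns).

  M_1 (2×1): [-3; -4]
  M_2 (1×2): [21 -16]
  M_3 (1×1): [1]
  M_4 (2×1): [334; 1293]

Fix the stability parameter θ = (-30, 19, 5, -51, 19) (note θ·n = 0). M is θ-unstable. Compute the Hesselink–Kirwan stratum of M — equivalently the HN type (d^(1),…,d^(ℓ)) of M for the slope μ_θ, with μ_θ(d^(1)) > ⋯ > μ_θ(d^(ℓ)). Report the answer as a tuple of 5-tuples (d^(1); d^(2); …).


Interval decomposition of M: I[1,5], I[2,2], I[5,5].
HN type (ℓ=3): μ^(1)=19; μ^(2)=-9; μ^(3)=-30

((0, 1, 0, 0, 2); (0, 1, 1, 1, 0); (1, 0, 0, 0, 0))


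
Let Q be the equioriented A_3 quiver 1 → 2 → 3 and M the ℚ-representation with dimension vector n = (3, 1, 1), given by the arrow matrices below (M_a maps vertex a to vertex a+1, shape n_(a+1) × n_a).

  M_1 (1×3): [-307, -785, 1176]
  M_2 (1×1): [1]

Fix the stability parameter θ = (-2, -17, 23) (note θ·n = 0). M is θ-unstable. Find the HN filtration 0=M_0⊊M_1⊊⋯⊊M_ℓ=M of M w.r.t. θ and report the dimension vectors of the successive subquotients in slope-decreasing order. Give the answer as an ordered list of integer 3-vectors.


Barcode: M ≅ I[1,1]^2, I[1,3]. HN layers by μ_θ (3 steps, strictly decreasing):
  μ^(1)=23; μ^(2)=-2; μ^(3)=-19/2

((0, 0, 1); (2, 0, 0); (1, 1, 0))


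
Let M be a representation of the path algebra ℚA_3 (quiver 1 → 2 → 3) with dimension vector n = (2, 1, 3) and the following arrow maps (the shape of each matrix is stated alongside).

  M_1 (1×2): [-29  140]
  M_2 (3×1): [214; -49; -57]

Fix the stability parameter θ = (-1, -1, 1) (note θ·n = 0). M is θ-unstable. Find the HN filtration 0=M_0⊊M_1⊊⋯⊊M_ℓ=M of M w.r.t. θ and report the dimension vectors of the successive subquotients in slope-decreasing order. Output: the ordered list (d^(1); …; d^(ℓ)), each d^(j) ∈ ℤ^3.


Via rank(M_{q-1}∘⋯∘M_p): M ≅ I[1,1], I[1,3], I[3,3]^2.
μ_θ-semistable layers: μ^(1)=1; μ^(2)=-1

((0, 0, 3); (2, 1, 0))


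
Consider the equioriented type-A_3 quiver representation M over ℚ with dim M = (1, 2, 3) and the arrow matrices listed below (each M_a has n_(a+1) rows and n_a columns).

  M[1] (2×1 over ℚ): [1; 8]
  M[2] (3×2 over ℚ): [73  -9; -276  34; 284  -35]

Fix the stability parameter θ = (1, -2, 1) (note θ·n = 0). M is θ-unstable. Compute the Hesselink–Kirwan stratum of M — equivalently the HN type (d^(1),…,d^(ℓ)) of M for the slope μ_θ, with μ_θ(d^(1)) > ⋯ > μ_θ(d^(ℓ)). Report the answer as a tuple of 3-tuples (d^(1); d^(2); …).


Interval decomposition of M: I[1,3], I[2,3], I[3,3].
HN type (ℓ=3): μ^(1)=1; μ^(2)=-1/2; μ^(3)=-2

((0, 0, 3); (1, 1, 0); (0, 1, 0))


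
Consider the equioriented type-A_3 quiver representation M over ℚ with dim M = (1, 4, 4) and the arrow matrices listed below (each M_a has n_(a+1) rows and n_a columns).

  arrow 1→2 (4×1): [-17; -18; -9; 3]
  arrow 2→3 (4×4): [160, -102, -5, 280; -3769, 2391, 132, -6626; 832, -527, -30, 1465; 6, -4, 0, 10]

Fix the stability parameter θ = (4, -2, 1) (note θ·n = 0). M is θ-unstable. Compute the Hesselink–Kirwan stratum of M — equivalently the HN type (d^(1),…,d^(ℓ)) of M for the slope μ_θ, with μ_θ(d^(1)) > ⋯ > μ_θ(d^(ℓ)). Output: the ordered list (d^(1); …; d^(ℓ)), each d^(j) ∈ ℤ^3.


Via rank(M_{q-1}∘⋯∘M_p): M ≅ I[1,3], I[2,2], I[2,3]^2, I[3,3].
μ_θ-semistable layers: μ^(1)=1; μ^(2)=-2

((1, 1, 4); (0, 3, 0))


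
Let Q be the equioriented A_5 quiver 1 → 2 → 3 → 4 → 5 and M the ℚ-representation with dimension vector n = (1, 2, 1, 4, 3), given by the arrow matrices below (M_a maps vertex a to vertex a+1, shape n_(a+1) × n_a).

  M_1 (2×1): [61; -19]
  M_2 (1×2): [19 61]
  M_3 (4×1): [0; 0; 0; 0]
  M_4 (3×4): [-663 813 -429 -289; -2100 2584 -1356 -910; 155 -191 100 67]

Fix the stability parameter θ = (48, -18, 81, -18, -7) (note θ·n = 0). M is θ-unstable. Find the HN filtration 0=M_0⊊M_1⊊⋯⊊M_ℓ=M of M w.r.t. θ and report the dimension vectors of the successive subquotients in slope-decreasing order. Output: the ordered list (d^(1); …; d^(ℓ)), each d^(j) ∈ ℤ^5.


Interval decomposition of M: I[1,2], I[2,3], I[4,4], I[4,5]^3.
HN type (ℓ=4): μ^(1)=81; μ^(2)=15; μ^(3)=-7; μ^(4)=-18

((0, 0, 1, 0, 0); (1, 1, 0, 0, 0); (0, 0, 0, 0, 3); (0, 1, 0, 4, 0))


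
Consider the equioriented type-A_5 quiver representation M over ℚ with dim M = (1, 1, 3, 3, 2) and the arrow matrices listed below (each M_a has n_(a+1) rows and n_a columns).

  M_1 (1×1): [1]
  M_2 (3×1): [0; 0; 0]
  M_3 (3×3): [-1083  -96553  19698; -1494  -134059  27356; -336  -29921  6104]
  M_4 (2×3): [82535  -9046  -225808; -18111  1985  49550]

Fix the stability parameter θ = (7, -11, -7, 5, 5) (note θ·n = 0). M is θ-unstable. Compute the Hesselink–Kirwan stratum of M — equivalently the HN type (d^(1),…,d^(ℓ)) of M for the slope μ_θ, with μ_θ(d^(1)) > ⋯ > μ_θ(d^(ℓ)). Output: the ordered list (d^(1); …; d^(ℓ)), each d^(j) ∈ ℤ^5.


Via rank(M_{q-1}∘⋯∘M_p): M ≅ I[1,2], I[3,3], I[3,5]^2, I[4,4].
μ_θ-semistable layers: μ^(1)=5; μ^(2)=-2; μ^(3)=-7

((0, 0, 0, 3, 2); (1, 1, 0, 0, 0); (0, 0, 3, 0, 0))


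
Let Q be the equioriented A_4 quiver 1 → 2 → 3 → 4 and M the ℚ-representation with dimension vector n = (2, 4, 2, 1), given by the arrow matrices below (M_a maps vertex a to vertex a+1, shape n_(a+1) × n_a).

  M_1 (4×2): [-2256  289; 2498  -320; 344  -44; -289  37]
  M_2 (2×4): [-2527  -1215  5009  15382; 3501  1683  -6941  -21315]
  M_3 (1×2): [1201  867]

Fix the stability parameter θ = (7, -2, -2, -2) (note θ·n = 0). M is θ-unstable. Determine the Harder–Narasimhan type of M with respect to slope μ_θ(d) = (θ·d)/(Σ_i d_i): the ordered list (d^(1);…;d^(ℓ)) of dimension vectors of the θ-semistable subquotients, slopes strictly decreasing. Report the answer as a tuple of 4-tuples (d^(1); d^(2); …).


Via rank(M_{q-1}∘⋯∘M_p): M ≅ I[1,3], I[1,4], I[2,2]^2.
μ_θ-semistable layers: μ^(1)=1; μ^(2)=1/4; μ^(3)=-2

((1, 1, 1, 0); (1, 1, 1, 1); (0, 2, 0, 0))


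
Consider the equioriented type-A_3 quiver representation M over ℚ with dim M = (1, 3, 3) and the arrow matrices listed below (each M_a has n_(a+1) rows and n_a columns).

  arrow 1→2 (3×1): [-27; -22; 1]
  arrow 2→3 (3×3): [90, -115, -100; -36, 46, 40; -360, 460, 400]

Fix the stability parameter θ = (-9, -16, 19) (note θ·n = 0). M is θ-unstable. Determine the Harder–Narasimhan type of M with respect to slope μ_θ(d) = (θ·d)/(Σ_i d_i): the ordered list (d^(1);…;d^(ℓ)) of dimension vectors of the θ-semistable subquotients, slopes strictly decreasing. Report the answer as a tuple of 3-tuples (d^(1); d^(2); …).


Interval decomposition of M: I[1,2], I[2,2], I[2,3], I[3,3]^2.
HN type (ℓ=3): μ^(1)=19; μ^(2)=-25/2; μ^(3)=-16

((0, 0, 3); (1, 1, 0); (0, 2, 0))


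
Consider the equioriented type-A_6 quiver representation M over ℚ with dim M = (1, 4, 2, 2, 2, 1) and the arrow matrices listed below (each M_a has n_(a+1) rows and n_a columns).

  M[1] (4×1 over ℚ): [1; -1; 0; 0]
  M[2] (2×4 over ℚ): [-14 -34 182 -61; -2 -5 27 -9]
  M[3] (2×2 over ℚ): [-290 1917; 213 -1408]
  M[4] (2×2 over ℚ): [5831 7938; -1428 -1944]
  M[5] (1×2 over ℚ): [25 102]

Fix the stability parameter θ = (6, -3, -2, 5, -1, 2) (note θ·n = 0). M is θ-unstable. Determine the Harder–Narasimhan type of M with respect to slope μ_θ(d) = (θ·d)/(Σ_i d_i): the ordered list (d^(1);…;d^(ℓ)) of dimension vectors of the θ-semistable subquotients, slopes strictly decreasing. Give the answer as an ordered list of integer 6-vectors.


Via rank(M_{q-1}∘⋯∘M_p): M ≅ I[1,6], I[2,2]^2, I[2,4], I[5,5].
μ_θ-semistable layers: μ^(1)=5; μ^(2)=2; μ^(3)=1/3; μ^(4)=-1; μ^(5)=-2; μ^(6)=-3

((0, 0, 0, 1, 0, 0); (0, 0, 0, 1, 1, 1); (1, 1, 1, 0, 0, 0); (0, 0, 0, 0, 1, 0); (0, 0, 1, 0, 0, 0); (0, 3, 0, 0, 0, 0))


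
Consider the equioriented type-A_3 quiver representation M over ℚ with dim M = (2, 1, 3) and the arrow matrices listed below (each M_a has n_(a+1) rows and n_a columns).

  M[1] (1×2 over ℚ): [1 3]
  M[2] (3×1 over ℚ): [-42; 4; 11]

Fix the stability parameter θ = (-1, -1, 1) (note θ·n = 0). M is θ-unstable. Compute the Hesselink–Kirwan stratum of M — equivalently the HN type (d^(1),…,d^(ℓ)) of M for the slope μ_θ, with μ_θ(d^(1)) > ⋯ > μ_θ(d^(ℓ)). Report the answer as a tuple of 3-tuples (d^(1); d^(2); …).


Barcode: M ≅ I[1,1], I[1,3], I[3,3]^2. HN layers by μ_θ (2 steps, strictly decreasing):
  μ^(1)=1; μ^(2)=-1

((0, 0, 3); (2, 1, 0))


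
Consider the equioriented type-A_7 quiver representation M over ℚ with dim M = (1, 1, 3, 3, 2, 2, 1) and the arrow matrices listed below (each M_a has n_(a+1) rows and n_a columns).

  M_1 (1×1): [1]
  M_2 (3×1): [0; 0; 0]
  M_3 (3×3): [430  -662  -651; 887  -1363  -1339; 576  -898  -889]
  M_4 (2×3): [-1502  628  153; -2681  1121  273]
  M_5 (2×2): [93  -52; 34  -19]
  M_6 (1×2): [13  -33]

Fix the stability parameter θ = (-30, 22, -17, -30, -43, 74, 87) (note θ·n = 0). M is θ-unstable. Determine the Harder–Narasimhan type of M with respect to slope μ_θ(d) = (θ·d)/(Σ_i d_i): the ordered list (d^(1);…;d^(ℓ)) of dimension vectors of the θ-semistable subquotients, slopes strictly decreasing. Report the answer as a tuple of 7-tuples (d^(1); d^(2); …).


Interval decomposition of M: I[1,2], I[3,4], I[3,6], I[3,7].
HN type (ℓ=5): μ^(1)=87; μ^(2)=74; μ^(3)=22; μ^(4)=-47/2; μ^(5)=-30

((0, 0, 0, 0, 0, 0, 1); (0, 0, 0, 0, 0, 2, 0); (0, 1, 0, 0, 0, 0, 0); (0, 0, 1, 1, 0, 0, 0); (1, 0, 2, 2, 2, 0, 0))


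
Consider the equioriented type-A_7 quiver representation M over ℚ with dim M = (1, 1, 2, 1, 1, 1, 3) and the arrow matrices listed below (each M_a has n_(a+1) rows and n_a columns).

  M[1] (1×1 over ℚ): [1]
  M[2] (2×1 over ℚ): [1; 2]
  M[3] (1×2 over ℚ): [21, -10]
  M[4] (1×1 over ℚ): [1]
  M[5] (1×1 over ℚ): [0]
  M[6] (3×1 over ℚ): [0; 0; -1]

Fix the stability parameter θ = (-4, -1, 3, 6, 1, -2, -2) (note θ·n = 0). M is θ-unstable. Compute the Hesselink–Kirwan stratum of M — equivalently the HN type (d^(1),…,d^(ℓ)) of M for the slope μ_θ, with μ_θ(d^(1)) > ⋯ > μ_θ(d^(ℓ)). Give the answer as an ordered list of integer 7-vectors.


Interval decomposition of M: I[1,5], I[3,3], I[6,7], I[7,7]^2.
HN type (ℓ=5): μ^(1)=7/2; μ^(2)=3; μ^(3)=-1; μ^(4)=-2; μ^(5)=-4

((0, 0, 0, 1, 1, 0, 0); (0, 0, 2, 0, 0, 0, 0); (0, 1, 0, 0, 0, 0, 0); (0, 0, 0, 0, 0, 1, 3); (1, 0, 0, 0, 0, 0, 0))


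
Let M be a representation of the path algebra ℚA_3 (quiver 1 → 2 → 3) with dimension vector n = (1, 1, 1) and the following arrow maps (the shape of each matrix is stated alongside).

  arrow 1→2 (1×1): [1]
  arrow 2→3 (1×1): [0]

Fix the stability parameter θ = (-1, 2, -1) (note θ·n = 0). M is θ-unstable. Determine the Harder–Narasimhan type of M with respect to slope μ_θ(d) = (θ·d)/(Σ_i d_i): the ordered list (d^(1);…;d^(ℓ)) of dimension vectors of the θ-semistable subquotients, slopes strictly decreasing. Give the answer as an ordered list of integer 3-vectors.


Via rank(M_{q-1}∘⋯∘M_p): M ≅ I[1,2], I[3,3].
μ_θ-semistable layers: μ^(1)=2; μ^(2)=-1

((0, 1, 0); (1, 0, 1))


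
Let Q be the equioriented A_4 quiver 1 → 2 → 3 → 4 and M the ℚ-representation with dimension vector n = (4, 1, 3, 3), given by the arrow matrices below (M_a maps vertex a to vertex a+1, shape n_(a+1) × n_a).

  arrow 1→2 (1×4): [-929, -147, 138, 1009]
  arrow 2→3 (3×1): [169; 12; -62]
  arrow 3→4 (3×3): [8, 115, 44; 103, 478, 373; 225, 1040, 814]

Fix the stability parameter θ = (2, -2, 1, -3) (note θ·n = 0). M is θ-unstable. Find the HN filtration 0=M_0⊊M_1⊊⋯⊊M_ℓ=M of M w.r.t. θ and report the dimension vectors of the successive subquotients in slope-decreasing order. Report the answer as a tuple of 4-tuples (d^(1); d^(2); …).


Barcode: M ≅ I[1,1]^3, I[1,4], I[3,4]^2. HN layers by μ_θ (3 steps, strictly decreasing):
  μ^(1)=2; μ^(2)=-1/2; μ^(3)=-1

((3, 0, 0, 0); (1, 1, 1, 1); (0, 0, 2, 2))


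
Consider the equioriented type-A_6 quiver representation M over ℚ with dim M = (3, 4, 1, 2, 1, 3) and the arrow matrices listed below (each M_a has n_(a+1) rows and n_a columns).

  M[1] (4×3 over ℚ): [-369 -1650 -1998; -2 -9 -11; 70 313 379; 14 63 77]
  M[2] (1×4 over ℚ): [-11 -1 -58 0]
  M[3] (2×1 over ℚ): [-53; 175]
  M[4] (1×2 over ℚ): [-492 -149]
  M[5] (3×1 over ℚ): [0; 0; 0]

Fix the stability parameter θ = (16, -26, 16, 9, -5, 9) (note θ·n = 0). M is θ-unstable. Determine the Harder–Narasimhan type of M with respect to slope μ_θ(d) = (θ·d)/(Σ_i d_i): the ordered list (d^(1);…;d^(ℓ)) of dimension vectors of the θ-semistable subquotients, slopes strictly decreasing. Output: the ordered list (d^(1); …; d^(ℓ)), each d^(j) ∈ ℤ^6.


Interval decomposition of M: I[1,1], I[1,2], I[1,5], I[2,2]^2, I[4,4], I[6,6]^3.
HN type (ℓ=5): μ^(1)=16; μ^(2)=9; μ^(3)=20/3; μ^(4)=-5; μ^(5)=-26

((1, 0, 0, 0, 0, 0); (0, 0, 0, 1, 0, 3); (0, 0, 1, 1, 1, 0); (2, 2, 0, 0, 0, 0); (0, 2, 0, 0, 0, 0))


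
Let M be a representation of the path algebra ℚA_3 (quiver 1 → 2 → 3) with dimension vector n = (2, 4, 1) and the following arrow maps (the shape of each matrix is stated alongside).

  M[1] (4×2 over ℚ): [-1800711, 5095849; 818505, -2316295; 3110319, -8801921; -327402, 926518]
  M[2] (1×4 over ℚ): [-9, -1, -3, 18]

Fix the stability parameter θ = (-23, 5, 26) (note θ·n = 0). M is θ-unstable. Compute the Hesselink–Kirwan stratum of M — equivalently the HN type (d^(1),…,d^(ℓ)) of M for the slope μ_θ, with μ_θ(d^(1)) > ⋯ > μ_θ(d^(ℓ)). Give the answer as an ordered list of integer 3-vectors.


Barcode: M ≅ I[1,1], I[1,3], I[2,2]^3. HN layers by μ_θ (3 steps, strictly decreasing):
  μ^(1)=26; μ^(2)=5; μ^(3)=-23

((0, 0, 1); (0, 4, 0); (2, 0, 0))


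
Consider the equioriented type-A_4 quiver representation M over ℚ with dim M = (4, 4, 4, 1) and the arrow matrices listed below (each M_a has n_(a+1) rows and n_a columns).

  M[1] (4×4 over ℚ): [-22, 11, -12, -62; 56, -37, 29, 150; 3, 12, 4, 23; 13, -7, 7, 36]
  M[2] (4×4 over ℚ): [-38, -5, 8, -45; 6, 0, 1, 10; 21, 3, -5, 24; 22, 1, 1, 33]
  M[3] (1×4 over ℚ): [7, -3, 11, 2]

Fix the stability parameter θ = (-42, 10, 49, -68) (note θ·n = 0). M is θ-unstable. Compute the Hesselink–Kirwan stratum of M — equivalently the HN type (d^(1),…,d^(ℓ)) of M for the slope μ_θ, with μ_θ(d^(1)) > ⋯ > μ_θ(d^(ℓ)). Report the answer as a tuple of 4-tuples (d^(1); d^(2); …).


Interval decomposition of M: I[1,2], I[1,3]^2, I[1,4], I[3,3].
HN type (ℓ=4): μ^(1)=49; μ^(2)=10; μ^(3)=-3; μ^(4)=-42

((0, 0, 3, 0); (0, 3, 0, 0); (0, 1, 1, 1); (4, 0, 0, 0))


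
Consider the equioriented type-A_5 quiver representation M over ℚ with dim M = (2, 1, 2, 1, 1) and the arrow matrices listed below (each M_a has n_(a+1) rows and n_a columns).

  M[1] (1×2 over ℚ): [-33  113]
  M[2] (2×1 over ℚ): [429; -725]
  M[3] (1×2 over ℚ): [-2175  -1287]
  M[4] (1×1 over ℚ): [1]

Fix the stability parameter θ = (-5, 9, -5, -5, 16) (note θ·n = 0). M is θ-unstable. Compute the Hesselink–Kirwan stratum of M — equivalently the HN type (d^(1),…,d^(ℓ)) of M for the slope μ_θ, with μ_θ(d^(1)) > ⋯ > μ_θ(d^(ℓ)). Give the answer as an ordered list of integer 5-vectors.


Interval decomposition of M: I[1,1], I[1,3], I[3,5].
HN type (ℓ=3): μ^(1)=16; μ^(2)=2; μ^(3)=-5

((0, 0, 0, 0, 1); (0, 1, 1, 0, 0); (2, 0, 1, 1, 0))


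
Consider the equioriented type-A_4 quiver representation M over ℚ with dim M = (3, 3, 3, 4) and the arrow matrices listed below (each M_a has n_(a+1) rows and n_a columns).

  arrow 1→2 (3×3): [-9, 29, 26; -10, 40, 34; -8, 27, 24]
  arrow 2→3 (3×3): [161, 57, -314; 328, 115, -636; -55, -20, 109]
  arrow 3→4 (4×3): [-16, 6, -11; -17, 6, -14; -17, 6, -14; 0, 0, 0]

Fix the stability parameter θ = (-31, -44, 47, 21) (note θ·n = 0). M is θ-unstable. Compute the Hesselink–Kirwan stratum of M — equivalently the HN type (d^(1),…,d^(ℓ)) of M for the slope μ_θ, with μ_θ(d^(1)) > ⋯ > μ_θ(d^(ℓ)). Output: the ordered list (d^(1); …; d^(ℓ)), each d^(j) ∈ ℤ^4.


Via rank(M_{q-1}∘⋯∘M_p): M ≅ I[1,3], I[1,4]^2, I[4,4]^2.
μ_θ-semistable layers: μ^(1)=47; μ^(2)=34; μ^(3)=21; μ^(4)=-75/2

((0, 0, 1, 0); (0, 0, 2, 2); (0, 0, 0, 2); (3, 3, 0, 0))


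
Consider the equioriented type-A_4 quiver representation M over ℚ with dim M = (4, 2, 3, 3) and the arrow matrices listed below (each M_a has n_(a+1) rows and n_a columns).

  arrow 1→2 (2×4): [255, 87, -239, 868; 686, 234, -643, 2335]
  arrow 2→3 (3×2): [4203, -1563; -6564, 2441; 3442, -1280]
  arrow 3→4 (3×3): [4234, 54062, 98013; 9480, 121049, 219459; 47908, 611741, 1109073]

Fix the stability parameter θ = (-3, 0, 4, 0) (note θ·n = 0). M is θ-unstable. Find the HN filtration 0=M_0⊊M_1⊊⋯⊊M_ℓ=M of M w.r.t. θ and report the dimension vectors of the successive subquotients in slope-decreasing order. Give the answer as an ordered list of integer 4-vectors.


Interval decomposition of M: I[1,1]^2, I[1,3], I[1,4], I[3,4], I[4,4].
HN type (ℓ=4): μ^(1)=4; μ^(2)=2; μ^(3)=0; μ^(4)=-3

((0, 0, 1, 0); (0, 0, 2, 2); (0, 2, 0, 1); (4, 0, 0, 0))


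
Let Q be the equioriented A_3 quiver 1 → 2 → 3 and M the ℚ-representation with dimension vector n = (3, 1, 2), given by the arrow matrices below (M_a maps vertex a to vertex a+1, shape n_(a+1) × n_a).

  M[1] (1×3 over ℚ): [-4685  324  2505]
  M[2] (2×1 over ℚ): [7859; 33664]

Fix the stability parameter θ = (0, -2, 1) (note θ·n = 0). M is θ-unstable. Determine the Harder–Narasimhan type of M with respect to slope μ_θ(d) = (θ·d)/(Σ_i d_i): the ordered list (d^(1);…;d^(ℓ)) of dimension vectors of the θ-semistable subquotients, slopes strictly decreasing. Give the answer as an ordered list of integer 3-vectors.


Via rank(M_{q-1}∘⋯∘M_p): M ≅ I[1,1]^2, I[1,3], I[3,3].
μ_θ-semistable layers: μ^(1)=1; μ^(2)=0; μ^(3)=-1

((0, 0, 2); (2, 0, 0); (1, 1, 0))


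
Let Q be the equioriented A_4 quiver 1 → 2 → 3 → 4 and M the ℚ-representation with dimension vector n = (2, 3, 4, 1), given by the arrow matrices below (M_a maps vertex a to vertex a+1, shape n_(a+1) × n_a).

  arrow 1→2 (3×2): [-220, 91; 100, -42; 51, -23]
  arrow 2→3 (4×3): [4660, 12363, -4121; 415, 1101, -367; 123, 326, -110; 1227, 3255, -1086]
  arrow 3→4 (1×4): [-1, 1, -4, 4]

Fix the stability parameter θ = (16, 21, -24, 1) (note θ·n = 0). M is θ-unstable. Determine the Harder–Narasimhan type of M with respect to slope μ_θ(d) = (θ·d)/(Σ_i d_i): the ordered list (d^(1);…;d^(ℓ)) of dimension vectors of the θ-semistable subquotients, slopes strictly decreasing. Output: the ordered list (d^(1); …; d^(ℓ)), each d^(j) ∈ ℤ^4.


Via rank(M_{q-1}∘⋯∘M_p): M ≅ I[1,3], I[1,4], I[2,3], I[3,3].
μ_θ-semistable layers: μ^(1)=13/3; μ^(2)=7/2; μ^(3)=-3/2; μ^(4)=-24

((1, 1, 1, 0); (1, 1, 1, 1); (0, 1, 1, 0); (0, 0, 1, 0))


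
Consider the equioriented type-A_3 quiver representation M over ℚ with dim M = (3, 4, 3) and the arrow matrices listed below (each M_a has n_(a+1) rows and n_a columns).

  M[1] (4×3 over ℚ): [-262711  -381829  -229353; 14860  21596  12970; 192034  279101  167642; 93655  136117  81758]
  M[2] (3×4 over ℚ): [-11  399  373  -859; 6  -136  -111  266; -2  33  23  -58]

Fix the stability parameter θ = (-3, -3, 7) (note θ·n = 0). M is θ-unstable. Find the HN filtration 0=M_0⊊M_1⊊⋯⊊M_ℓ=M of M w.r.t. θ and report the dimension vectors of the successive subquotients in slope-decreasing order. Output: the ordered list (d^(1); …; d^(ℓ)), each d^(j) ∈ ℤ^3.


Via rank(M_{q-1}∘⋯∘M_p): M ≅ I[1,2], I[1,3]^2, I[2,3].
μ_θ-semistable layers: μ^(1)=7; μ^(2)=-3

((0, 0, 3); (3, 4, 0))


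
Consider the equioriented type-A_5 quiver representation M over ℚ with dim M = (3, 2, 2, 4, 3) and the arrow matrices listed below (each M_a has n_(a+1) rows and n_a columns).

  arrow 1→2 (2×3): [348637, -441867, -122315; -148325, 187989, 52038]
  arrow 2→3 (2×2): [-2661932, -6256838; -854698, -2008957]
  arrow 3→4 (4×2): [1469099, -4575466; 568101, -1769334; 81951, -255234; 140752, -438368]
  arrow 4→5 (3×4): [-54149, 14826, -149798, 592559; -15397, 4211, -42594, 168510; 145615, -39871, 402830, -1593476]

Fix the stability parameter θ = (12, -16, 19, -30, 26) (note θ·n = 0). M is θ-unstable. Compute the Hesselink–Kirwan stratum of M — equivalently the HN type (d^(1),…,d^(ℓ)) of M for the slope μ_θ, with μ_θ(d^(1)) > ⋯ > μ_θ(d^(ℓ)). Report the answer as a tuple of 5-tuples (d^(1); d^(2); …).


Interval decomposition of M: I[1,1], I[1,2], I[1,3], I[3,5], I[4,4]^2, I[4,5], I[5,5].
HN type (ℓ=6): μ^(1)=26; μ^(2)=19; μ^(3)=12; μ^(4)=-2; μ^(5)=-11/2; μ^(6)=-30

((0, 0, 0, 0, 3); (0, 0, 1, 0, 0); (1, 0, 0, 0, 0); (2, 2, 0, 0, 0); (0, 0, 1, 1, 0); (0, 0, 0, 3, 0))


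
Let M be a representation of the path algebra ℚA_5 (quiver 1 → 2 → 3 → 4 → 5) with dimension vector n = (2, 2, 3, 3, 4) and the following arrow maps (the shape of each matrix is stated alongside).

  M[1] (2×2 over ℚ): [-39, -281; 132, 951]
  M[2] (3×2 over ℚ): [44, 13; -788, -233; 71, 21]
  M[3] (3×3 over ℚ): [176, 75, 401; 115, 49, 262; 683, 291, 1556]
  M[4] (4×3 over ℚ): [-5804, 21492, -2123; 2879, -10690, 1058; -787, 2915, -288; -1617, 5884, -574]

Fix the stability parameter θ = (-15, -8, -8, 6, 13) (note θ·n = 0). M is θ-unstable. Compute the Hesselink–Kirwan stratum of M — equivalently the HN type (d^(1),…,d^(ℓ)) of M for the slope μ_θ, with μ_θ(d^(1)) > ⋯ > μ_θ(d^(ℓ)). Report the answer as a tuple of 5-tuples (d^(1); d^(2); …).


Via rank(M_{q-1}∘⋯∘M_p): M ≅ I[1,3], I[1,5], I[3,5], I[4,5], I[5,5].
μ_θ-semistable layers: μ^(1)=13; μ^(2)=6; μ^(3)=-8; μ^(4)=-15

((0, 0, 0, 0, 4); (0, 0, 0, 3, 0); (0, 2, 3, 0, 0); (2, 0, 0, 0, 0))


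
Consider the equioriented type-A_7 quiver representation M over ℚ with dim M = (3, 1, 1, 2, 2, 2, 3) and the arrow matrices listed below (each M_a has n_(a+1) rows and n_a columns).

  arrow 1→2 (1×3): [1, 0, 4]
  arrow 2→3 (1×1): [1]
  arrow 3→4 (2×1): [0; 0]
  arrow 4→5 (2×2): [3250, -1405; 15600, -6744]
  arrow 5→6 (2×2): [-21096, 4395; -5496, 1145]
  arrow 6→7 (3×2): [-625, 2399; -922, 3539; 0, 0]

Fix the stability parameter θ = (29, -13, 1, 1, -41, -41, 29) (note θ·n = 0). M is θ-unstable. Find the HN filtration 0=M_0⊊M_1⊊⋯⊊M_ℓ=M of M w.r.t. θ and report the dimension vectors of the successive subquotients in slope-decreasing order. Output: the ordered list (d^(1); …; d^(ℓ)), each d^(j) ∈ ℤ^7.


Via rank(M_{q-1}∘⋯∘M_p): M ≅ I[1,1]^2, I[1,3], I[4,4], I[4,5], I[5,7], I[6,7], I[7,7].
μ_θ-semistable layers: μ^(1)=29; μ^(2)=17/3; μ^(3)=1; μ^(4)=-20; μ^(5)=-41

((2, 0, 0, 0, 0, 0, 3); (1, 1, 1, 0, 0, 0, 0); (0, 0, 0, 1, 0, 0, 0); (0, 0, 0, 1, 1, 0, 0); (0, 0, 0, 0, 1, 2, 0))


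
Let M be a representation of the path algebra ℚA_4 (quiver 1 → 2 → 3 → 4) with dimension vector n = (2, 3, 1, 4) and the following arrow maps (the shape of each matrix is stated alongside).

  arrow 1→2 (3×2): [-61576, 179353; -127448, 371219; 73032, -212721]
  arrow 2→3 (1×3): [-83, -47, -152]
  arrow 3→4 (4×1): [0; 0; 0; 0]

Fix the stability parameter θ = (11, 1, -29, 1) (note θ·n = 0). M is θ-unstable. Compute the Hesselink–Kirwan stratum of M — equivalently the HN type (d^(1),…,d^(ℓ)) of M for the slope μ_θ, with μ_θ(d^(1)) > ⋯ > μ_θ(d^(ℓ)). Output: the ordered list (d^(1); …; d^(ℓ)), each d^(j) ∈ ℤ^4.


Interval decomposition of M: I[1,1], I[1,2], I[2,2], I[2,3], I[4,4]^4.
HN type (ℓ=4): μ^(1)=11; μ^(2)=6; μ^(3)=1; μ^(4)=-14

((1, 0, 0, 0); (1, 1, 0, 0); (0, 1, 0, 4); (0, 1, 1, 0))


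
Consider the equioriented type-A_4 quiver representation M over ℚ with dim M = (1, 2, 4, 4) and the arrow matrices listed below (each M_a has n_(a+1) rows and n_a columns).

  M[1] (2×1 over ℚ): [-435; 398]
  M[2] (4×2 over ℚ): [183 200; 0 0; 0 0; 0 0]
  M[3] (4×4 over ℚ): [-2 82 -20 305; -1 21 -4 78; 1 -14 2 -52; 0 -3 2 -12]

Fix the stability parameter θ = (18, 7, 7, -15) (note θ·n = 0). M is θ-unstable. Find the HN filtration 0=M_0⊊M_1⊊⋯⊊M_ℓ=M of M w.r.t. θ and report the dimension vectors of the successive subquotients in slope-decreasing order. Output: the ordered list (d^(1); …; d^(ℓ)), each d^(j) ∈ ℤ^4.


Interval decomposition of M: I[1,4], I[2,2], I[3,3], I[3,4]^2, I[4,4].
HN type (ℓ=4): μ^(1)=7; μ^(2)=17/4; μ^(3)=-4; μ^(4)=-15

((0, 1, 1, 0); (1, 1, 1, 1); (0, 0, 2, 2); (0, 0, 0, 1))


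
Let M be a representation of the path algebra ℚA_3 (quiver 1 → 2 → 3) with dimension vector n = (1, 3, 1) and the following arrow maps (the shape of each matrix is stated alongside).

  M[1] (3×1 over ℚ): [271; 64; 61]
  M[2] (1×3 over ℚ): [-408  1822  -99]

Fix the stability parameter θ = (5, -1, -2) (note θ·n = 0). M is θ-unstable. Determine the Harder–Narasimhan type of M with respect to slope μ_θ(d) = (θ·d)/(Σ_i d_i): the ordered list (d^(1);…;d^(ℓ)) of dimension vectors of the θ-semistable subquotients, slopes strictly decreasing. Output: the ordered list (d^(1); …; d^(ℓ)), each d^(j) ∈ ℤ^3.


Interval decomposition of M: I[1,3], I[2,2]^2.
HN type (ℓ=2): μ^(1)=2/3; μ^(2)=-1

((1, 1, 1); (0, 2, 0))
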